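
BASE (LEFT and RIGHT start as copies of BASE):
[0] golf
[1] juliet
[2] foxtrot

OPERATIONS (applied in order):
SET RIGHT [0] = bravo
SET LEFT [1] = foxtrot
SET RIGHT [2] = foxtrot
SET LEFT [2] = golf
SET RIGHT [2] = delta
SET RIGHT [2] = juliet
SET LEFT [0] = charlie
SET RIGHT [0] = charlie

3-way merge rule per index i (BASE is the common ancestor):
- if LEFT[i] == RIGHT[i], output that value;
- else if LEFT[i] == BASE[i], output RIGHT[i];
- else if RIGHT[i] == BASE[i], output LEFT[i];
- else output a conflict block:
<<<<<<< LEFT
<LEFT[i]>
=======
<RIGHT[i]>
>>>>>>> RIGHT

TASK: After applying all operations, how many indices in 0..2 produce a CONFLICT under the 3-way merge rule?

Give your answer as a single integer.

Answer: 1

Derivation:
Final LEFT:  [charlie, foxtrot, golf]
Final RIGHT: [charlie, juliet, juliet]
i=0: L=charlie R=charlie -> agree -> charlie
i=1: L=foxtrot, R=juliet=BASE -> take LEFT -> foxtrot
i=2: BASE=foxtrot L=golf R=juliet all differ -> CONFLICT
Conflict count: 1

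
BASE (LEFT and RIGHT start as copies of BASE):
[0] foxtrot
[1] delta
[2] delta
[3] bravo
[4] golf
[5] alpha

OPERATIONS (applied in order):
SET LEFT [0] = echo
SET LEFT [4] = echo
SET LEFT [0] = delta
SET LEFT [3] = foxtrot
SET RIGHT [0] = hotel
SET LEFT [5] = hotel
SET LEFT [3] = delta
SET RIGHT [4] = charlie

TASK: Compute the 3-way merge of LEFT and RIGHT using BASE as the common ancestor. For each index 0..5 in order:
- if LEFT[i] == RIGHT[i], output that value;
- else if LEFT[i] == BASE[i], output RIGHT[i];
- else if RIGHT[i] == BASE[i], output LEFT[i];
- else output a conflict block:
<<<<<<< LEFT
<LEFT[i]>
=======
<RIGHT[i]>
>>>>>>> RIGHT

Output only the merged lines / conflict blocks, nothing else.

Answer: <<<<<<< LEFT
delta
=======
hotel
>>>>>>> RIGHT
delta
delta
delta
<<<<<<< LEFT
echo
=======
charlie
>>>>>>> RIGHT
hotel

Derivation:
Final LEFT:  [delta, delta, delta, delta, echo, hotel]
Final RIGHT: [hotel, delta, delta, bravo, charlie, alpha]
i=0: BASE=foxtrot L=delta R=hotel all differ -> CONFLICT
i=1: L=delta R=delta -> agree -> delta
i=2: L=delta R=delta -> agree -> delta
i=3: L=delta, R=bravo=BASE -> take LEFT -> delta
i=4: BASE=golf L=echo R=charlie all differ -> CONFLICT
i=5: L=hotel, R=alpha=BASE -> take LEFT -> hotel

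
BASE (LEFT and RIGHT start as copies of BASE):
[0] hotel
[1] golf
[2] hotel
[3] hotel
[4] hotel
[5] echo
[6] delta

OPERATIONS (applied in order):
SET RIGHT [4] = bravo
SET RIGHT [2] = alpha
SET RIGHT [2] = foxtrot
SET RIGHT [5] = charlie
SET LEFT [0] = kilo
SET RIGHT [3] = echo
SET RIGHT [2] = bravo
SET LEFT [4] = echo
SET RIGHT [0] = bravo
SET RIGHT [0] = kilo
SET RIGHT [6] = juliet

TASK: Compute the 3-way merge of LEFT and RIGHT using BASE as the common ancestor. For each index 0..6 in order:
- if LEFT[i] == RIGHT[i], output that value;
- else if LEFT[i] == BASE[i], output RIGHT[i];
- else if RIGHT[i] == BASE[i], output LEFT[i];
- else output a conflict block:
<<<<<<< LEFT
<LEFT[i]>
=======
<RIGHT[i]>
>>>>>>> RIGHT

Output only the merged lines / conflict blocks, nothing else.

Answer: kilo
golf
bravo
echo
<<<<<<< LEFT
echo
=======
bravo
>>>>>>> RIGHT
charlie
juliet

Derivation:
Final LEFT:  [kilo, golf, hotel, hotel, echo, echo, delta]
Final RIGHT: [kilo, golf, bravo, echo, bravo, charlie, juliet]
i=0: L=kilo R=kilo -> agree -> kilo
i=1: L=golf R=golf -> agree -> golf
i=2: L=hotel=BASE, R=bravo -> take RIGHT -> bravo
i=3: L=hotel=BASE, R=echo -> take RIGHT -> echo
i=4: BASE=hotel L=echo R=bravo all differ -> CONFLICT
i=5: L=echo=BASE, R=charlie -> take RIGHT -> charlie
i=6: L=delta=BASE, R=juliet -> take RIGHT -> juliet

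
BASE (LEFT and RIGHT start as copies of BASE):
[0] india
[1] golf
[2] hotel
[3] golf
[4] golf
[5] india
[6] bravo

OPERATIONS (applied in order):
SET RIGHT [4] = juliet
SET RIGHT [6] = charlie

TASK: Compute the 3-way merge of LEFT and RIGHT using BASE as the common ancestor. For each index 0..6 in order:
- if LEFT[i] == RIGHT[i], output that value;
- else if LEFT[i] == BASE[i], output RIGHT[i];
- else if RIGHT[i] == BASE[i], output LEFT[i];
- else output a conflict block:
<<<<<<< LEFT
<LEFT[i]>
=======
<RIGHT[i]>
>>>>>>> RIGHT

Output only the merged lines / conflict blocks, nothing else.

Final LEFT:  [india, golf, hotel, golf, golf, india, bravo]
Final RIGHT: [india, golf, hotel, golf, juliet, india, charlie]
i=0: L=india R=india -> agree -> india
i=1: L=golf R=golf -> agree -> golf
i=2: L=hotel R=hotel -> agree -> hotel
i=3: L=golf R=golf -> agree -> golf
i=4: L=golf=BASE, R=juliet -> take RIGHT -> juliet
i=5: L=india R=india -> agree -> india
i=6: L=bravo=BASE, R=charlie -> take RIGHT -> charlie

Answer: india
golf
hotel
golf
juliet
india
charlie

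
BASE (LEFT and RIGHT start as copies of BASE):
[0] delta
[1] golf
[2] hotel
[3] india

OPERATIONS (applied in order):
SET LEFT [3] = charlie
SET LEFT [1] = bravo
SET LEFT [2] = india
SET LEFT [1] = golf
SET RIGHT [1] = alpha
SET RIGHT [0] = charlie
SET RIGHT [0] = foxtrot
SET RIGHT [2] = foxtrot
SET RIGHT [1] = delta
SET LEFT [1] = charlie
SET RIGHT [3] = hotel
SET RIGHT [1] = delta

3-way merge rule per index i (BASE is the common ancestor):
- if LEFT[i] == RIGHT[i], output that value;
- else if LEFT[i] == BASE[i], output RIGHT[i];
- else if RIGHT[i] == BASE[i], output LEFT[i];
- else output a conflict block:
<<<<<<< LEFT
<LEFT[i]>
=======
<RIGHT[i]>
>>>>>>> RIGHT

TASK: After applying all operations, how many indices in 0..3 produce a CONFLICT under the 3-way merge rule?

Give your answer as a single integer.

Answer: 3

Derivation:
Final LEFT:  [delta, charlie, india, charlie]
Final RIGHT: [foxtrot, delta, foxtrot, hotel]
i=0: L=delta=BASE, R=foxtrot -> take RIGHT -> foxtrot
i=1: BASE=golf L=charlie R=delta all differ -> CONFLICT
i=2: BASE=hotel L=india R=foxtrot all differ -> CONFLICT
i=3: BASE=india L=charlie R=hotel all differ -> CONFLICT
Conflict count: 3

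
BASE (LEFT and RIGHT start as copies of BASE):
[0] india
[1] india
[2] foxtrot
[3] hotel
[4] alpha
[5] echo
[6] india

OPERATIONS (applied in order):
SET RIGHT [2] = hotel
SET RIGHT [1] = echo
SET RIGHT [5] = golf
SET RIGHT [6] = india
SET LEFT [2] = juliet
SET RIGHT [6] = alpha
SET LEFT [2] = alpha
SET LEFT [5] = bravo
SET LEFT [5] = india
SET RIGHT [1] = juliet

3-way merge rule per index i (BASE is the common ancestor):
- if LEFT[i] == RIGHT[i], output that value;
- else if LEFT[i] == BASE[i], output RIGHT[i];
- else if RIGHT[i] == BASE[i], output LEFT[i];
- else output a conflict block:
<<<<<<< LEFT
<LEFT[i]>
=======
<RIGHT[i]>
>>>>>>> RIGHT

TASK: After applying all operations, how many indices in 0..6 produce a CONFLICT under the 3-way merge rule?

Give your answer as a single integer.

Answer: 2

Derivation:
Final LEFT:  [india, india, alpha, hotel, alpha, india, india]
Final RIGHT: [india, juliet, hotel, hotel, alpha, golf, alpha]
i=0: L=india R=india -> agree -> india
i=1: L=india=BASE, R=juliet -> take RIGHT -> juliet
i=2: BASE=foxtrot L=alpha R=hotel all differ -> CONFLICT
i=3: L=hotel R=hotel -> agree -> hotel
i=4: L=alpha R=alpha -> agree -> alpha
i=5: BASE=echo L=india R=golf all differ -> CONFLICT
i=6: L=india=BASE, R=alpha -> take RIGHT -> alpha
Conflict count: 2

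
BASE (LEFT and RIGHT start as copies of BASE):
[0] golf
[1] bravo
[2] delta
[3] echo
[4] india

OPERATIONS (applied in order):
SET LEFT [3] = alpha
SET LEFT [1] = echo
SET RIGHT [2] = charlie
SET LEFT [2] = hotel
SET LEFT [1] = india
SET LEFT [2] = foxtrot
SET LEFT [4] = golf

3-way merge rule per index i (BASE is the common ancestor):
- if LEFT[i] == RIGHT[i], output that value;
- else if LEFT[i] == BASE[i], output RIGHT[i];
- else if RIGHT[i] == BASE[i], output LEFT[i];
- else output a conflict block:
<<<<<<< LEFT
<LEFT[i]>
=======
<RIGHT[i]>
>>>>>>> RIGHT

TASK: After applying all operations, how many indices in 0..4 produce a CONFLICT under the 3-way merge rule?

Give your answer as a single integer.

Answer: 1

Derivation:
Final LEFT:  [golf, india, foxtrot, alpha, golf]
Final RIGHT: [golf, bravo, charlie, echo, india]
i=0: L=golf R=golf -> agree -> golf
i=1: L=india, R=bravo=BASE -> take LEFT -> india
i=2: BASE=delta L=foxtrot R=charlie all differ -> CONFLICT
i=3: L=alpha, R=echo=BASE -> take LEFT -> alpha
i=4: L=golf, R=india=BASE -> take LEFT -> golf
Conflict count: 1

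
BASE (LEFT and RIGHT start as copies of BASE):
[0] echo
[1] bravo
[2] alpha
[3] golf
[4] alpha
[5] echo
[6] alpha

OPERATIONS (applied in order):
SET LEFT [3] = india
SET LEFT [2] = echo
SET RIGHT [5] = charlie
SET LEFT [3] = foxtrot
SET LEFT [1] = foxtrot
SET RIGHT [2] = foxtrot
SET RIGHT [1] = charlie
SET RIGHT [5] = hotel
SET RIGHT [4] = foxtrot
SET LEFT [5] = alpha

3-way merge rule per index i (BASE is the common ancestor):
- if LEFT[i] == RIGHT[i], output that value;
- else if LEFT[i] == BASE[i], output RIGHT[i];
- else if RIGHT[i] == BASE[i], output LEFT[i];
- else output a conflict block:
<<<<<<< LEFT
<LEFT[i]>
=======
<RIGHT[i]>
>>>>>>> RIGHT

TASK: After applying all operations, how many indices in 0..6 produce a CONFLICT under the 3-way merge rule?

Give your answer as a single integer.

Final LEFT:  [echo, foxtrot, echo, foxtrot, alpha, alpha, alpha]
Final RIGHT: [echo, charlie, foxtrot, golf, foxtrot, hotel, alpha]
i=0: L=echo R=echo -> agree -> echo
i=1: BASE=bravo L=foxtrot R=charlie all differ -> CONFLICT
i=2: BASE=alpha L=echo R=foxtrot all differ -> CONFLICT
i=3: L=foxtrot, R=golf=BASE -> take LEFT -> foxtrot
i=4: L=alpha=BASE, R=foxtrot -> take RIGHT -> foxtrot
i=5: BASE=echo L=alpha R=hotel all differ -> CONFLICT
i=6: L=alpha R=alpha -> agree -> alpha
Conflict count: 3

Answer: 3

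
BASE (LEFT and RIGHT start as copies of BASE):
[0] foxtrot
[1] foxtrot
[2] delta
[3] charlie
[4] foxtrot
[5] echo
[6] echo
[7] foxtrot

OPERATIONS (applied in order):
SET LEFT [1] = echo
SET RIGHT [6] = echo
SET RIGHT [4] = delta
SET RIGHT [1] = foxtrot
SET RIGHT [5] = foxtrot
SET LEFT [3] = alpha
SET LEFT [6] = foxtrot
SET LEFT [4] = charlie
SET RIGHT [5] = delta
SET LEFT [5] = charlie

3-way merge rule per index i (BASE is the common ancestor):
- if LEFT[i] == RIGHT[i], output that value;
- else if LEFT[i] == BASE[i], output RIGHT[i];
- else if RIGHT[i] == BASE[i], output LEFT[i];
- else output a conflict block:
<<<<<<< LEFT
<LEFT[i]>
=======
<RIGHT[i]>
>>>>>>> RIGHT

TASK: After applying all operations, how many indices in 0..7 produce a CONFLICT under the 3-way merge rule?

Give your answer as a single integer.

Final LEFT:  [foxtrot, echo, delta, alpha, charlie, charlie, foxtrot, foxtrot]
Final RIGHT: [foxtrot, foxtrot, delta, charlie, delta, delta, echo, foxtrot]
i=0: L=foxtrot R=foxtrot -> agree -> foxtrot
i=1: L=echo, R=foxtrot=BASE -> take LEFT -> echo
i=2: L=delta R=delta -> agree -> delta
i=3: L=alpha, R=charlie=BASE -> take LEFT -> alpha
i=4: BASE=foxtrot L=charlie R=delta all differ -> CONFLICT
i=5: BASE=echo L=charlie R=delta all differ -> CONFLICT
i=6: L=foxtrot, R=echo=BASE -> take LEFT -> foxtrot
i=7: L=foxtrot R=foxtrot -> agree -> foxtrot
Conflict count: 2

Answer: 2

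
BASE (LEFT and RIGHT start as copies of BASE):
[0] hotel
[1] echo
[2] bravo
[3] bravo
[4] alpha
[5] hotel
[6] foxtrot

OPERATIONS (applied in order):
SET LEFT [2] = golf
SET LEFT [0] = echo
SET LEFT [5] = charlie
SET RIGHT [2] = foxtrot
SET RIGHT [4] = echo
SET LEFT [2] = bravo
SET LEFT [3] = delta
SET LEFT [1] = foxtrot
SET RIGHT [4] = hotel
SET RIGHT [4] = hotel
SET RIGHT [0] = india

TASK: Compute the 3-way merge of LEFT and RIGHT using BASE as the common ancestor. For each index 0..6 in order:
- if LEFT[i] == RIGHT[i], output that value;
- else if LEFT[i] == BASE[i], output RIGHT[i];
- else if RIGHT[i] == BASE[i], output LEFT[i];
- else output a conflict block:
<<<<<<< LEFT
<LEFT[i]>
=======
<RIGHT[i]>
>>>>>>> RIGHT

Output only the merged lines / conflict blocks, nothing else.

Final LEFT:  [echo, foxtrot, bravo, delta, alpha, charlie, foxtrot]
Final RIGHT: [india, echo, foxtrot, bravo, hotel, hotel, foxtrot]
i=0: BASE=hotel L=echo R=india all differ -> CONFLICT
i=1: L=foxtrot, R=echo=BASE -> take LEFT -> foxtrot
i=2: L=bravo=BASE, R=foxtrot -> take RIGHT -> foxtrot
i=3: L=delta, R=bravo=BASE -> take LEFT -> delta
i=4: L=alpha=BASE, R=hotel -> take RIGHT -> hotel
i=5: L=charlie, R=hotel=BASE -> take LEFT -> charlie
i=6: L=foxtrot R=foxtrot -> agree -> foxtrot

Answer: <<<<<<< LEFT
echo
=======
india
>>>>>>> RIGHT
foxtrot
foxtrot
delta
hotel
charlie
foxtrot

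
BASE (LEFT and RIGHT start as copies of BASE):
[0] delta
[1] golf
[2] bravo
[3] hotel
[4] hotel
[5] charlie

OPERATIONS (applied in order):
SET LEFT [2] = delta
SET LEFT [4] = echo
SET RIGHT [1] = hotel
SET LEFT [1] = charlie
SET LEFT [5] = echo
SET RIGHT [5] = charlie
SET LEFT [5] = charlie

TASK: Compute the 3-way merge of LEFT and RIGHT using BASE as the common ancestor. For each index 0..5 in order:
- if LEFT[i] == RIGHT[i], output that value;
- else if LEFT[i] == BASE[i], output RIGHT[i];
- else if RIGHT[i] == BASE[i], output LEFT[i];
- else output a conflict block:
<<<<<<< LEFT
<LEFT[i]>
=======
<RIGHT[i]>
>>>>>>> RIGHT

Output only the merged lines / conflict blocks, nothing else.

Final LEFT:  [delta, charlie, delta, hotel, echo, charlie]
Final RIGHT: [delta, hotel, bravo, hotel, hotel, charlie]
i=0: L=delta R=delta -> agree -> delta
i=1: BASE=golf L=charlie R=hotel all differ -> CONFLICT
i=2: L=delta, R=bravo=BASE -> take LEFT -> delta
i=3: L=hotel R=hotel -> agree -> hotel
i=4: L=echo, R=hotel=BASE -> take LEFT -> echo
i=5: L=charlie R=charlie -> agree -> charlie

Answer: delta
<<<<<<< LEFT
charlie
=======
hotel
>>>>>>> RIGHT
delta
hotel
echo
charlie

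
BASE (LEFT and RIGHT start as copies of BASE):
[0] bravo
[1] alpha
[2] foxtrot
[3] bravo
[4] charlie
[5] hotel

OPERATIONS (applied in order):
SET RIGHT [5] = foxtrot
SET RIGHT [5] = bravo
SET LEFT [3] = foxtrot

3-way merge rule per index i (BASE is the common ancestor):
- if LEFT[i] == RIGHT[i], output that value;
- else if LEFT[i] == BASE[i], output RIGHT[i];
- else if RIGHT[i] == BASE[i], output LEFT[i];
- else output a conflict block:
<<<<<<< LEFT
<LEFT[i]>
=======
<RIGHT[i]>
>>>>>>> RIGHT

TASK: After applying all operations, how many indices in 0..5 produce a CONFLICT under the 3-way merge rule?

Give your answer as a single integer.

Final LEFT:  [bravo, alpha, foxtrot, foxtrot, charlie, hotel]
Final RIGHT: [bravo, alpha, foxtrot, bravo, charlie, bravo]
i=0: L=bravo R=bravo -> agree -> bravo
i=1: L=alpha R=alpha -> agree -> alpha
i=2: L=foxtrot R=foxtrot -> agree -> foxtrot
i=3: L=foxtrot, R=bravo=BASE -> take LEFT -> foxtrot
i=4: L=charlie R=charlie -> agree -> charlie
i=5: L=hotel=BASE, R=bravo -> take RIGHT -> bravo
Conflict count: 0

Answer: 0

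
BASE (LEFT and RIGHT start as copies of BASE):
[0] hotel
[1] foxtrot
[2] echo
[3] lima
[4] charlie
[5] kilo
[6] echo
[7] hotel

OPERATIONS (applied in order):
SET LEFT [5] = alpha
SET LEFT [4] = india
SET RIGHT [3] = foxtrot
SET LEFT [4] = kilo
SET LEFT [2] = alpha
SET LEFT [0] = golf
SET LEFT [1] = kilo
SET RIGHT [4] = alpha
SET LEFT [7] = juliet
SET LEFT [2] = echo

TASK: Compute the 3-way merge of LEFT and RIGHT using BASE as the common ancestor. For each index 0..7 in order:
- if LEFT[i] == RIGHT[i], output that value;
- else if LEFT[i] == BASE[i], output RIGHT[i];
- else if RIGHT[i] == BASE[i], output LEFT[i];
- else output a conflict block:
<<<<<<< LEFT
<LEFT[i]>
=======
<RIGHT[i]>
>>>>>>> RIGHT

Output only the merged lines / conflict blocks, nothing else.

Answer: golf
kilo
echo
foxtrot
<<<<<<< LEFT
kilo
=======
alpha
>>>>>>> RIGHT
alpha
echo
juliet

Derivation:
Final LEFT:  [golf, kilo, echo, lima, kilo, alpha, echo, juliet]
Final RIGHT: [hotel, foxtrot, echo, foxtrot, alpha, kilo, echo, hotel]
i=0: L=golf, R=hotel=BASE -> take LEFT -> golf
i=1: L=kilo, R=foxtrot=BASE -> take LEFT -> kilo
i=2: L=echo R=echo -> agree -> echo
i=3: L=lima=BASE, R=foxtrot -> take RIGHT -> foxtrot
i=4: BASE=charlie L=kilo R=alpha all differ -> CONFLICT
i=5: L=alpha, R=kilo=BASE -> take LEFT -> alpha
i=6: L=echo R=echo -> agree -> echo
i=7: L=juliet, R=hotel=BASE -> take LEFT -> juliet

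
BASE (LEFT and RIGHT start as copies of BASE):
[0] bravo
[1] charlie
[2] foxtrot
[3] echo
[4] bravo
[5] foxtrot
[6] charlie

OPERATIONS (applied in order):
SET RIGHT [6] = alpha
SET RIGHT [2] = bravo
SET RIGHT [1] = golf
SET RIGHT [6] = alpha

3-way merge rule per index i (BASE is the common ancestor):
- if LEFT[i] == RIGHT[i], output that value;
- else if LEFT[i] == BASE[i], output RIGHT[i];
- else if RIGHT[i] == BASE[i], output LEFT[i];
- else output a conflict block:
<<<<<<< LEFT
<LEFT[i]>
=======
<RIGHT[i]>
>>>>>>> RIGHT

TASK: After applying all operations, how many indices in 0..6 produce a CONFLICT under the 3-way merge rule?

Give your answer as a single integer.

Final LEFT:  [bravo, charlie, foxtrot, echo, bravo, foxtrot, charlie]
Final RIGHT: [bravo, golf, bravo, echo, bravo, foxtrot, alpha]
i=0: L=bravo R=bravo -> agree -> bravo
i=1: L=charlie=BASE, R=golf -> take RIGHT -> golf
i=2: L=foxtrot=BASE, R=bravo -> take RIGHT -> bravo
i=3: L=echo R=echo -> agree -> echo
i=4: L=bravo R=bravo -> agree -> bravo
i=5: L=foxtrot R=foxtrot -> agree -> foxtrot
i=6: L=charlie=BASE, R=alpha -> take RIGHT -> alpha
Conflict count: 0

Answer: 0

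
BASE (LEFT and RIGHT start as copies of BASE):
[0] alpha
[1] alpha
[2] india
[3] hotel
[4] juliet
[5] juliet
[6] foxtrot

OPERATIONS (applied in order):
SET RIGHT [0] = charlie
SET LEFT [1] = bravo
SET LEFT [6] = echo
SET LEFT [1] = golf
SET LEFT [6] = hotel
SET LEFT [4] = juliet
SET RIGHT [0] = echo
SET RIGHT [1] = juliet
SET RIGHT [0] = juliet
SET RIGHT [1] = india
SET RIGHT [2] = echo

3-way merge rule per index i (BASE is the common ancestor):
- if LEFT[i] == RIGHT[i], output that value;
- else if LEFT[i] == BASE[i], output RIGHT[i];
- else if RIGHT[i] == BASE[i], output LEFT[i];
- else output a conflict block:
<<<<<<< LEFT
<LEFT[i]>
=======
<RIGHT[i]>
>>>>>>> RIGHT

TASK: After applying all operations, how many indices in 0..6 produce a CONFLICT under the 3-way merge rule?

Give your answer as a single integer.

Final LEFT:  [alpha, golf, india, hotel, juliet, juliet, hotel]
Final RIGHT: [juliet, india, echo, hotel, juliet, juliet, foxtrot]
i=0: L=alpha=BASE, R=juliet -> take RIGHT -> juliet
i=1: BASE=alpha L=golf R=india all differ -> CONFLICT
i=2: L=india=BASE, R=echo -> take RIGHT -> echo
i=3: L=hotel R=hotel -> agree -> hotel
i=4: L=juliet R=juliet -> agree -> juliet
i=5: L=juliet R=juliet -> agree -> juliet
i=6: L=hotel, R=foxtrot=BASE -> take LEFT -> hotel
Conflict count: 1

Answer: 1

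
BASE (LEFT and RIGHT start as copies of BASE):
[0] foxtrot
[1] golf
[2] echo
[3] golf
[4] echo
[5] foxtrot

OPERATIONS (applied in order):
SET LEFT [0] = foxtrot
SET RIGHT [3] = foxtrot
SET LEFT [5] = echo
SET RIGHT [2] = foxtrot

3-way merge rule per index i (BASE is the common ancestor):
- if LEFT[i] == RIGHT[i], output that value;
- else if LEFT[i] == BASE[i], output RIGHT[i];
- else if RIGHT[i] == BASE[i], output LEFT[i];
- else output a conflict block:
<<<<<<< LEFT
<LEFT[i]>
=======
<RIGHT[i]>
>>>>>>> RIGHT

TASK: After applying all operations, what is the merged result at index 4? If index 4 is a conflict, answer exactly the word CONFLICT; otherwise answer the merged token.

Final LEFT:  [foxtrot, golf, echo, golf, echo, echo]
Final RIGHT: [foxtrot, golf, foxtrot, foxtrot, echo, foxtrot]
i=0: L=foxtrot R=foxtrot -> agree -> foxtrot
i=1: L=golf R=golf -> agree -> golf
i=2: L=echo=BASE, R=foxtrot -> take RIGHT -> foxtrot
i=3: L=golf=BASE, R=foxtrot -> take RIGHT -> foxtrot
i=4: L=echo R=echo -> agree -> echo
i=5: L=echo, R=foxtrot=BASE -> take LEFT -> echo
Index 4 -> echo

Answer: echo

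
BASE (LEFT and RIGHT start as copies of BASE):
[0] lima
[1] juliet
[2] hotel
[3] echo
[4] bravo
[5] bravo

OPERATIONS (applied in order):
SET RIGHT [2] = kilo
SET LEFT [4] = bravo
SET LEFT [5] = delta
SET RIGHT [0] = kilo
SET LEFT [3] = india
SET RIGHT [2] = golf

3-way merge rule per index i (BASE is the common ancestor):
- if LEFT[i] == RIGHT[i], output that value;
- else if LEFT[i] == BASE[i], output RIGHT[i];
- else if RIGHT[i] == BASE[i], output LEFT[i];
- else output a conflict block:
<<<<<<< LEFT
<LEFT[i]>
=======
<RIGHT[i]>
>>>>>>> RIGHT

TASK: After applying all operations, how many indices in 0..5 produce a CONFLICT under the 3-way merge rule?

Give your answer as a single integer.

Final LEFT:  [lima, juliet, hotel, india, bravo, delta]
Final RIGHT: [kilo, juliet, golf, echo, bravo, bravo]
i=0: L=lima=BASE, R=kilo -> take RIGHT -> kilo
i=1: L=juliet R=juliet -> agree -> juliet
i=2: L=hotel=BASE, R=golf -> take RIGHT -> golf
i=3: L=india, R=echo=BASE -> take LEFT -> india
i=4: L=bravo R=bravo -> agree -> bravo
i=5: L=delta, R=bravo=BASE -> take LEFT -> delta
Conflict count: 0

Answer: 0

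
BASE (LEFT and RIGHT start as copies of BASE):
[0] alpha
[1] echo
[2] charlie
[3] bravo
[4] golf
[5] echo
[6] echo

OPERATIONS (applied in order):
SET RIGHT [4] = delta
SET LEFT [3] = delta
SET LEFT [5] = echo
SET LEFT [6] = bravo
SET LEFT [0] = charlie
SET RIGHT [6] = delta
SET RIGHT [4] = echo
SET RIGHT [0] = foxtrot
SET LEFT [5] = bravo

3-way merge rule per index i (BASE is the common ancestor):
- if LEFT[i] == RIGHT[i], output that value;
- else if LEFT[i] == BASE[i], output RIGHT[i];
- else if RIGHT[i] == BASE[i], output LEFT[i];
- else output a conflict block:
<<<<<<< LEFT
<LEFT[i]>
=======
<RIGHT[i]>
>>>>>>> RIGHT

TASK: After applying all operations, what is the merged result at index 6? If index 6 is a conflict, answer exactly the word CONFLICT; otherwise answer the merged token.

Answer: CONFLICT

Derivation:
Final LEFT:  [charlie, echo, charlie, delta, golf, bravo, bravo]
Final RIGHT: [foxtrot, echo, charlie, bravo, echo, echo, delta]
i=0: BASE=alpha L=charlie R=foxtrot all differ -> CONFLICT
i=1: L=echo R=echo -> agree -> echo
i=2: L=charlie R=charlie -> agree -> charlie
i=3: L=delta, R=bravo=BASE -> take LEFT -> delta
i=4: L=golf=BASE, R=echo -> take RIGHT -> echo
i=5: L=bravo, R=echo=BASE -> take LEFT -> bravo
i=6: BASE=echo L=bravo R=delta all differ -> CONFLICT
Index 6 -> CONFLICT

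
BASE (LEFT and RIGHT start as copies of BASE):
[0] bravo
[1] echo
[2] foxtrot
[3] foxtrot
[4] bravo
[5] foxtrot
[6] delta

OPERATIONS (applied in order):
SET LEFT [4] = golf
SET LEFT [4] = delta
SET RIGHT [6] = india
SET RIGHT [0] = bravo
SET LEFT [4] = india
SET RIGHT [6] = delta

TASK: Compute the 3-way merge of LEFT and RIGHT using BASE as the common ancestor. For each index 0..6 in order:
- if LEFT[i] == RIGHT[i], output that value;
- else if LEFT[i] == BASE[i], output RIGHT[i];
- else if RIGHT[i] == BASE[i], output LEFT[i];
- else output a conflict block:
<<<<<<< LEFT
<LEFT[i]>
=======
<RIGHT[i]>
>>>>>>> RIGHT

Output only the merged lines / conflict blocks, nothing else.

Answer: bravo
echo
foxtrot
foxtrot
india
foxtrot
delta

Derivation:
Final LEFT:  [bravo, echo, foxtrot, foxtrot, india, foxtrot, delta]
Final RIGHT: [bravo, echo, foxtrot, foxtrot, bravo, foxtrot, delta]
i=0: L=bravo R=bravo -> agree -> bravo
i=1: L=echo R=echo -> agree -> echo
i=2: L=foxtrot R=foxtrot -> agree -> foxtrot
i=3: L=foxtrot R=foxtrot -> agree -> foxtrot
i=4: L=india, R=bravo=BASE -> take LEFT -> india
i=5: L=foxtrot R=foxtrot -> agree -> foxtrot
i=6: L=delta R=delta -> agree -> delta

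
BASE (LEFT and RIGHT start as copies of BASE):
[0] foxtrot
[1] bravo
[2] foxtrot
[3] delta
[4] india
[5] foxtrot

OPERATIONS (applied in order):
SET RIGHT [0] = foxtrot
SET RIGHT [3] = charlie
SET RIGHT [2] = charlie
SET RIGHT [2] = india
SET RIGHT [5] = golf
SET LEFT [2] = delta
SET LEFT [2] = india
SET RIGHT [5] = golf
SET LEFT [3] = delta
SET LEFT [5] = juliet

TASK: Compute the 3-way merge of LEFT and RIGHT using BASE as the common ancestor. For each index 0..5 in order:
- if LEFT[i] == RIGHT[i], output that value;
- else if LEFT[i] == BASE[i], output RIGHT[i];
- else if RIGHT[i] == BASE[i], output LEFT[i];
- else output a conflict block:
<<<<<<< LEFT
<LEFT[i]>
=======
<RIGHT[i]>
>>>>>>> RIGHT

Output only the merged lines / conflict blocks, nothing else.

Answer: foxtrot
bravo
india
charlie
india
<<<<<<< LEFT
juliet
=======
golf
>>>>>>> RIGHT

Derivation:
Final LEFT:  [foxtrot, bravo, india, delta, india, juliet]
Final RIGHT: [foxtrot, bravo, india, charlie, india, golf]
i=0: L=foxtrot R=foxtrot -> agree -> foxtrot
i=1: L=bravo R=bravo -> agree -> bravo
i=2: L=india R=india -> agree -> india
i=3: L=delta=BASE, R=charlie -> take RIGHT -> charlie
i=4: L=india R=india -> agree -> india
i=5: BASE=foxtrot L=juliet R=golf all differ -> CONFLICT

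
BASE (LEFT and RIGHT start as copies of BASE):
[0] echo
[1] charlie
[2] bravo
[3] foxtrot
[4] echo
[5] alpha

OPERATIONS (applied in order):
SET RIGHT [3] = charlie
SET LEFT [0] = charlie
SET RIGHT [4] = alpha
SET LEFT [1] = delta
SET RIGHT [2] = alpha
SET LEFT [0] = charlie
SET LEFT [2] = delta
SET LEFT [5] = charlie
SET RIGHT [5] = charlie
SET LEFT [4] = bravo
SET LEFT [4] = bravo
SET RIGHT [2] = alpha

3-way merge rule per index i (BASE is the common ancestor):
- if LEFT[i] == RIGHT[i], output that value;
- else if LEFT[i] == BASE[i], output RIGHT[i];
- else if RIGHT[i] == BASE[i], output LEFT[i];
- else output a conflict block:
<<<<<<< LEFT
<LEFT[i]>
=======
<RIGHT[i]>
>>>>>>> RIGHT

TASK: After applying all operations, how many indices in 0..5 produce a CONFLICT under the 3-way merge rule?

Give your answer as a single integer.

Final LEFT:  [charlie, delta, delta, foxtrot, bravo, charlie]
Final RIGHT: [echo, charlie, alpha, charlie, alpha, charlie]
i=0: L=charlie, R=echo=BASE -> take LEFT -> charlie
i=1: L=delta, R=charlie=BASE -> take LEFT -> delta
i=2: BASE=bravo L=delta R=alpha all differ -> CONFLICT
i=3: L=foxtrot=BASE, R=charlie -> take RIGHT -> charlie
i=4: BASE=echo L=bravo R=alpha all differ -> CONFLICT
i=5: L=charlie R=charlie -> agree -> charlie
Conflict count: 2

Answer: 2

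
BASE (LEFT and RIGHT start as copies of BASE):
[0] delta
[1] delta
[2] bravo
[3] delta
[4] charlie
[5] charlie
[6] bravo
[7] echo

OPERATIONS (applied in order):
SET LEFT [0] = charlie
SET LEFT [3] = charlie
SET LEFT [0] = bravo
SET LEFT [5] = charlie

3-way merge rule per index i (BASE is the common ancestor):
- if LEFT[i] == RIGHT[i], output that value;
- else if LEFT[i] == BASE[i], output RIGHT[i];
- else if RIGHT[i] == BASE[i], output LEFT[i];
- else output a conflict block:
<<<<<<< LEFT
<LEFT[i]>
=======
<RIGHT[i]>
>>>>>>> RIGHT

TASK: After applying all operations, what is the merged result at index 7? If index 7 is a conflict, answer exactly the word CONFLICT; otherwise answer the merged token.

Final LEFT:  [bravo, delta, bravo, charlie, charlie, charlie, bravo, echo]
Final RIGHT: [delta, delta, bravo, delta, charlie, charlie, bravo, echo]
i=0: L=bravo, R=delta=BASE -> take LEFT -> bravo
i=1: L=delta R=delta -> agree -> delta
i=2: L=bravo R=bravo -> agree -> bravo
i=3: L=charlie, R=delta=BASE -> take LEFT -> charlie
i=4: L=charlie R=charlie -> agree -> charlie
i=5: L=charlie R=charlie -> agree -> charlie
i=6: L=bravo R=bravo -> agree -> bravo
i=7: L=echo R=echo -> agree -> echo
Index 7 -> echo

Answer: echo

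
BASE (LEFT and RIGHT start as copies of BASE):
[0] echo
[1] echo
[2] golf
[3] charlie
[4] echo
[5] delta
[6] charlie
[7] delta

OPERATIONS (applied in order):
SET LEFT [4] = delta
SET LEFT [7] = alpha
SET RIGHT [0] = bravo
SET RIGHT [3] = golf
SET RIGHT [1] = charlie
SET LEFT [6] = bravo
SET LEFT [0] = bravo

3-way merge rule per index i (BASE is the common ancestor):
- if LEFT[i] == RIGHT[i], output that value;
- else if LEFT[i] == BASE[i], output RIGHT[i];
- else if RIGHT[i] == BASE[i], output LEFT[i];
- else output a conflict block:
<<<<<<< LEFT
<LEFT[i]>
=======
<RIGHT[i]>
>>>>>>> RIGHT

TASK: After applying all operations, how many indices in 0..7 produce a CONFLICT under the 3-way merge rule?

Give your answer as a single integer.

Final LEFT:  [bravo, echo, golf, charlie, delta, delta, bravo, alpha]
Final RIGHT: [bravo, charlie, golf, golf, echo, delta, charlie, delta]
i=0: L=bravo R=bravo -> agree -> bravo
i=1: L=echo=BASE, R=charlie -> take RIGHT -> charlie
i=2: L=golf R=golf -> agree -> golf
i=3: L=charlie=BASE, R=golf -> take RIGHT -> golf
i=4: L=delta, R=echo=BASE -> take LEFT -> delta
i=5: L=delta R=delta -> agree -> delta
i=6: L=bravo, R=charlie=BASE -> take LEFT -> bravo
i=7: L=alpha, R=delta=BASE -> take LEFT -> alpha
Conflict count: 0

Answer: 0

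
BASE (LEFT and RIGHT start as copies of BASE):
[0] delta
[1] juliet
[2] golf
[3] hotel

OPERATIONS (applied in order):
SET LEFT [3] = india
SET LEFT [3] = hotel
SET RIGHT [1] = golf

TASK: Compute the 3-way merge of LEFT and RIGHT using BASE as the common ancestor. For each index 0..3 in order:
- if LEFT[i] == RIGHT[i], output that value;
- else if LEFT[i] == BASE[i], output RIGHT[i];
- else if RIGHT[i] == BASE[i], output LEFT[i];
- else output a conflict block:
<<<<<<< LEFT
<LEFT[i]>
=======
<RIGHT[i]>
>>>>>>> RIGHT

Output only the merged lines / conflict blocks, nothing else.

Answer: delta
golf
golf
hotel

Derivation:
Final LEFT:  [delta, juliet, golf, hotel]
Final RIGHT: [delta, golf, golf, hotel]
i=0: L=delta R=delta -> agree -> delta
i=1: L=juliet=BASE, R=golf -> take RIGHT -> golf
i=2: L=golf R=golf -> agree -> golf
i=3: L=hotel R=hotel -> agree -> hotel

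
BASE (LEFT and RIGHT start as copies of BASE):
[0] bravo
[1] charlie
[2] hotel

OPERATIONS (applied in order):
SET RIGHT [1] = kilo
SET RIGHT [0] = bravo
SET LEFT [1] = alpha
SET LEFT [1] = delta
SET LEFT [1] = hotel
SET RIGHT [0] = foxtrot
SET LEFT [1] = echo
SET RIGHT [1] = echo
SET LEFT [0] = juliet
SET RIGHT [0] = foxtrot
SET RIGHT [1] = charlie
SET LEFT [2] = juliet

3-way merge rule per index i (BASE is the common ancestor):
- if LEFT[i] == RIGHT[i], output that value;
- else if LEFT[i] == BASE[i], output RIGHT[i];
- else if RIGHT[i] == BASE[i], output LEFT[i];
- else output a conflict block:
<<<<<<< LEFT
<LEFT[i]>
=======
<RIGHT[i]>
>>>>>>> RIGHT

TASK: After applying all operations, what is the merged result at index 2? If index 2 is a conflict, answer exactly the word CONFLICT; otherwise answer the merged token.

Answer: juliet

Derivation:
Final LEFT:  [juliet, echo, juliet]
Final RIGHT: [foxtrot, charlie, hotel]
i=0: BASE=bravo L=juliet R=foxtrot all differ -> CONFLICT
i=1: L=echo, R=charlie=BASE -> take LEFT -> echo
i=2: L=juliet, R=hotel=BASE -> take LEFT -> juliet
Index 2 -> juliet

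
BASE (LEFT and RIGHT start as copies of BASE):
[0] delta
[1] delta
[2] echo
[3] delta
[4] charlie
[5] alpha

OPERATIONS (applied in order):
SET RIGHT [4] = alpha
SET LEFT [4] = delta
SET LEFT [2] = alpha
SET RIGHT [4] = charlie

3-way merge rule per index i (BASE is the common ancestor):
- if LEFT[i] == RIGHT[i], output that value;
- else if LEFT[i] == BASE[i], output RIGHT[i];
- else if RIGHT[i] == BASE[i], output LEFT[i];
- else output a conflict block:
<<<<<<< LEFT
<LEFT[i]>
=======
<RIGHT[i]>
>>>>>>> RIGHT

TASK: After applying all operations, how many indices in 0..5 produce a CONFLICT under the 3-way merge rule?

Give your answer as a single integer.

Final LEFT:  [delta, delta, alpha, delta, delta, alpha]
Final RIGHT: [delta, delta, echo, delta, charlie, alpha]
i=0: L=delta R=delta -> agree -> delta
i=1: L=delta R=delta -> agree -> delta
i=2: L=alpha, R=echo=BASE -> take LEFT -> alpha
i=3: L=delta R=delta -> agree -> delta
i=4: L=delta, R=charlie=BASE -> take LEFT -> delta
i=5: L=alpha R=alpha -> agree -> alpha
Conflict count: 0

Answer: 0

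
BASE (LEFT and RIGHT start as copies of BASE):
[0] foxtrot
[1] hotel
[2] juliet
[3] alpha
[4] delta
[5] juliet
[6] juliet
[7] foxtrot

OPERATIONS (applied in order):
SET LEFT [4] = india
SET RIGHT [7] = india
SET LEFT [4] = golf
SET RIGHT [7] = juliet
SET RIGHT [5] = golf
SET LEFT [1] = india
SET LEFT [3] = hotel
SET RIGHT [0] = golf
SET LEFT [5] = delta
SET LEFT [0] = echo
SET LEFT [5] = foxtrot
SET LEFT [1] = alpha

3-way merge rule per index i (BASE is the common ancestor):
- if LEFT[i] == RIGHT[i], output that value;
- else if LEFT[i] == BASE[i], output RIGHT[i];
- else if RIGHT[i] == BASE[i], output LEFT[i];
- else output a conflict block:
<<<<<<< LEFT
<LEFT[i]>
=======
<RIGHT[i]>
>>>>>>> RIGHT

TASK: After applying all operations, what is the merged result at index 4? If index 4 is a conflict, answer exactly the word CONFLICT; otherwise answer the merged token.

Answer: golf

Derivation:
Final LEFT:  [echo, alpha, juliet, hotel, golf, foxtrot, juliet, foxtrot]
Final RIGHT: [golf, hotel, juliet, alpha, delta, golf, juliet, juliet]
i=0: BASE=foxtrot L=echo R=golf all differ -> CONFLICT
i=1: L=alpha, R=hotel=BASE -> take LEFT -> alpha
i=2: L=juliet R=juliet -> agree -> juliet
i=3: L=hotel, R=alpha=BASE -> take LEFT -> hotel
i=4: L=golf, R=delta=BASE -> take LEFT -> golf
i=5: BASE=juliet L=foxtrot R=golf all differ -> CONFLICT
i=6: L=juliet R=juliet -> agree -> juliet
i=7: L=foxtrot=BASE, R=juliet -> take RIGHT -> juliet
Index 4 -> golf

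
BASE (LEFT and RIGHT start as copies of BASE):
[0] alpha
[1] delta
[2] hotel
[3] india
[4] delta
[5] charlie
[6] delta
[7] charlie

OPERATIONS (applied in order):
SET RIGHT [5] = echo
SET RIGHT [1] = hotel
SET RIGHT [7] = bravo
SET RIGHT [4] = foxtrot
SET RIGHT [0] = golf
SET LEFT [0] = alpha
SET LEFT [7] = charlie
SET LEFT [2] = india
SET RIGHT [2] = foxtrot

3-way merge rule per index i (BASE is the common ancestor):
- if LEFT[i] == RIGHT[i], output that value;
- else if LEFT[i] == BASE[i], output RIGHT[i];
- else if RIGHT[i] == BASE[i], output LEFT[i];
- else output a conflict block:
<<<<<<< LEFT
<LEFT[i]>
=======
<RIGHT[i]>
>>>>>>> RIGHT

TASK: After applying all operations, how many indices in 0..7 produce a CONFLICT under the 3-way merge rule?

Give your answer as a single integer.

Final LEFT:  [alpha, delta, india, india, delta, charlie, delta, charlie]
Final RIGHT: [golf, hotel, foxtrot, india, foxtrot, echo, delta, bravo]
i=0: L=alpha=BASE, R=golf -> take RIGHT -> golf
i=1: L=delta=BASE, R=hotel -> take RIGHT -> hotel
i=2: BASE=hotel L=india R=foxtrot all differ -> CONFLICT
i=3: L=india R=india -> agree -> india
i=4: L=delta=BASE, R=foxtrot -> take RIGHT -> foxtrot
i=5: L=charlie=BASE, R=echo -> take RIGHT -> echo
i=6: L=delta R=delta -> agree -> delta
i=7: L=charlie=BASE, R=bravo -> take RIGHT -> bravo
Conflict count: 1

Answer: 1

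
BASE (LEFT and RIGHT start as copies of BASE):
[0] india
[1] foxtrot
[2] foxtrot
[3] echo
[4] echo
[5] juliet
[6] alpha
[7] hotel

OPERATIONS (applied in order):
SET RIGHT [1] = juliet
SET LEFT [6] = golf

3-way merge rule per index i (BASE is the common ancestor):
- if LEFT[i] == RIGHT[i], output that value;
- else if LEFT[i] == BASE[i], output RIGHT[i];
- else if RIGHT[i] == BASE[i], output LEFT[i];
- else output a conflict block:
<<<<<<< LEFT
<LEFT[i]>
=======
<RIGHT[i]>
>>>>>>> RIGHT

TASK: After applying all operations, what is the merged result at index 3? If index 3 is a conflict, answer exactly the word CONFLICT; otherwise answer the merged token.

Final LEFT:  [india, foxtrot, foxtrot, echo, echo, juliet, golf, hotel]
Final RIGHT: [india, juliet, foxtrot, echo, echo, juliet, alpha, hotel]
i=0: L=india R=india -> agree -> india
i=1: L=foxtrot=BASE, R=juliet -> take RIGHT -> juliet
i=2: L=foxtrot R=foxtrot -> agree -> foxtrot
i=3: L=echo R=echo -> agree -> echo
i=4: L=echo R=echo -> agree -> echo
i=5: L=juliet R=juliet -> agree -> juliet
i=6: L=golf, R=alpha=BASE -> take LEFT -> golf
i=7: L=hotel R=hotel -> agree -> hotel
Index 3 -> echo

Answer: echo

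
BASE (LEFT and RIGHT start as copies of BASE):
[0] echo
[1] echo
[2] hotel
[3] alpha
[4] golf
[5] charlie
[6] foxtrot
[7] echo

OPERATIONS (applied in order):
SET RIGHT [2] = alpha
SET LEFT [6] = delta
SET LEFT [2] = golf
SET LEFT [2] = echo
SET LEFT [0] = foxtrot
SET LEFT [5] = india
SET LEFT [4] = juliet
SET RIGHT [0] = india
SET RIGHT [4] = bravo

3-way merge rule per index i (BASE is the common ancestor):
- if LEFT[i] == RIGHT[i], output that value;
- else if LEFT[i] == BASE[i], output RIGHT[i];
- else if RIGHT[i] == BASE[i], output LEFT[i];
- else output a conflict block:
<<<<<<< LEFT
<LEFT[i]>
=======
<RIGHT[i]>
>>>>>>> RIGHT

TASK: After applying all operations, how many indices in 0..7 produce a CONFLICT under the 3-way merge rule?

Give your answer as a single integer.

Answer: 3

Derivation:
Final LEFT:  [foxtrot, echo, echo, alpha, juliet, india, delta, echo]
Final RIGHT: [india, echo, alpha, alpha, bravo, charlie, foxtrot, echo]
i=0: BASE=echo L=foxtrot R=india all differ -> CONFLICT
i=1: L=echo R=echo -> agree -> echo
i=2: BASE=hotel L=echo R=alpha all differ -> CONFLICT
i=3: L=alpha R=alpha -> agree -> alpha
i=4: BASE=golf L=juliet R=bravo all differ -> CONFLICT
i=5: L=india, R=charlie=BASE -> take LEFT -> india
i=6: L=delta, R=foxtrot=BASE -> take LEFT -> delta
i=7: L=echo R=echo -> agree -> echo
Conflict count: 3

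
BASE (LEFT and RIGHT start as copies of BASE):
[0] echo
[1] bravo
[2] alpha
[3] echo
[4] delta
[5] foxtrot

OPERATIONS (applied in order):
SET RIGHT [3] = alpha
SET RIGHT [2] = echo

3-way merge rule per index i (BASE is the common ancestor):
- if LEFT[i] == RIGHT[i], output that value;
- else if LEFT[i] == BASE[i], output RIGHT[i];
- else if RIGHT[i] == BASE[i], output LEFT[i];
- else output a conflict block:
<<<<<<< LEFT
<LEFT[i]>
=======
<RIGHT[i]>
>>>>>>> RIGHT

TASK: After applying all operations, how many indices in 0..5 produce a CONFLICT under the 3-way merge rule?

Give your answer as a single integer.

Answer: 0

Derivation:
Final LEFT:  [echo, bravo, alpha, echo, delta, foxtrot]
Final RIGHT: [echo, bravo, echo, alpha, delta, foxtrot]
i=0: L=echo R=echo -> agree -> echo
i=1: L=bravo R=bravo -> agree -> bravo
i=2: L=alpha=BASE, R=echo -> take RIGHT -> echo
i=3: L=echo=BASE, R=alpha -> take RIGHT -> alpha
i=4: L=delta R=delta -> agree -> delta
i=5: L=foxtrot R=foxtrot -> agree -> foxtrot
Conflict count: 0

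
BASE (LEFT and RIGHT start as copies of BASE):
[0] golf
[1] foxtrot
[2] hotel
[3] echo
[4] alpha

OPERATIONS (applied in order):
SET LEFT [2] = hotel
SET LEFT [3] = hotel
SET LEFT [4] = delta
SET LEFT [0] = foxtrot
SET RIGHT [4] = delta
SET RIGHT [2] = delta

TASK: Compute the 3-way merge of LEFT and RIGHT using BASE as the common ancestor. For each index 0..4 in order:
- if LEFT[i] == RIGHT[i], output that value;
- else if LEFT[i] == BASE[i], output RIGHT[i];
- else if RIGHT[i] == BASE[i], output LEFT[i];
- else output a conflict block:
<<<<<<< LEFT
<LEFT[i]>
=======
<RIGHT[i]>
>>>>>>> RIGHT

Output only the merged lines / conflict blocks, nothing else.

Final LEFT:  [foxtrot, foxtrot, hotel, hotel, delta]
Final RIGHT: [golf, foxtrot, delta, echo, delta]
i=0: L=foxtrot, R=golf=BASE -> take LEFT -> foxtrot
i=1: L=foxtrot R=foxtrot -> agree -> foxtrot
i=2: L=hotel=BASE, R=delta -> take RIGHT -> delta
i=3: L=hotel, R=echo=BASE -> take LEFT -> hotel
i=4: L=delta R=delta -> agree -> delta

Answer: foxtrot
foxtrot
delta
hotel
delta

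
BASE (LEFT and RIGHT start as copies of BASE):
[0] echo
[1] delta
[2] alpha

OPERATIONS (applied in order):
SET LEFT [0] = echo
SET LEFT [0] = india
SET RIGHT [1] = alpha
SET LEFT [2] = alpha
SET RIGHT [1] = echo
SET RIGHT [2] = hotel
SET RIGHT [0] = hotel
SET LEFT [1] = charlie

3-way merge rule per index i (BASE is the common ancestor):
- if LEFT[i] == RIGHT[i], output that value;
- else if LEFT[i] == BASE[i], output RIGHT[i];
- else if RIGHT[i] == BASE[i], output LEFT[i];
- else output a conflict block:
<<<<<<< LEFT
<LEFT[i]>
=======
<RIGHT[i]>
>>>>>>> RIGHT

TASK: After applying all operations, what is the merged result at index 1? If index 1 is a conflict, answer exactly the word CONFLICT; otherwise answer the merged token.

Answer: CONFLICT

Derivation:
Final LEFT:  [india, charlie, alpha]
Final RIGHT: [hotel, echo, hotel]
i=0: BASE=echo L=india R=hotel all differ -> CONFLICT
i=1: BASE=delta L=charlie R=echo all differ -> CONFLICT
i=2: L=alpha=BASE, R=hotel -> take RIGHT -> hotel
Index 1 -> CONFLICT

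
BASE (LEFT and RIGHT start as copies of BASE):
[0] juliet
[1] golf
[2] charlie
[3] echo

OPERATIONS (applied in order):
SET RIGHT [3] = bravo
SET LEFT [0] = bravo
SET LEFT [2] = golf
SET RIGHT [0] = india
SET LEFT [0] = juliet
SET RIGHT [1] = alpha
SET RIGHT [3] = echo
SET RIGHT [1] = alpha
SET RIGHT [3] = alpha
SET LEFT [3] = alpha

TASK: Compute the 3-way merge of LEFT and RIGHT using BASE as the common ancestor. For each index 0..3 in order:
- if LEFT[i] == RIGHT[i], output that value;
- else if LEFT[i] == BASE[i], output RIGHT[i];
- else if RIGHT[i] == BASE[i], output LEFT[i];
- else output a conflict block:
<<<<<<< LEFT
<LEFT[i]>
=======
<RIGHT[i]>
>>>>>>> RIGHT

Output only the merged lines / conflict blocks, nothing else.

Final LEFT:  [juliet, golf, golf, alpha]
Final RIGHT: [india, alpha, charlie, alpha]
i=0: L=juliet=BASE, R=india -> take RIGHT -> india
i=1: L=golf=BASE, R=alpha -> take RIGHT -> alpha
i=2: L=golf, R=charlie=BASE -> take LEFT -> golf
i=3: L=alpha R=alpha -> agree -> alpha

Answer: india
alpha
golf
alpha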